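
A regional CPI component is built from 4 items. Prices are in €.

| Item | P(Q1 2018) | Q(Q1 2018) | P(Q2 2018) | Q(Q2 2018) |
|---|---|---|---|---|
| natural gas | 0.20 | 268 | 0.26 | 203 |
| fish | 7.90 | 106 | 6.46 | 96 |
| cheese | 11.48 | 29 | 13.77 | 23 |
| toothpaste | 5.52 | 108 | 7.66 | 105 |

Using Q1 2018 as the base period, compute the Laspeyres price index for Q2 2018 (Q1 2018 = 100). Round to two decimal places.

108.84

Laspeyres price index uses base-period quantities as weights.
ΣP(Q2 2018)·Q(Q1 2018) = 0.26×268 + 6.46×106 + 13.77×29 + 7.66×108 = 69.68 + 684.76 + 399.33 + 827.28 = 1981.05
ΣP(Q1 2018)·Q(Q1 2018) = 0.20×268 + 7.90×106 + 11.48×29 + 5.52×108 = 53.6 + 837.4 + 332.92 + 596.16 = 1820.08
Index = 1981.05 / 1820.08 × 100 = 108.8441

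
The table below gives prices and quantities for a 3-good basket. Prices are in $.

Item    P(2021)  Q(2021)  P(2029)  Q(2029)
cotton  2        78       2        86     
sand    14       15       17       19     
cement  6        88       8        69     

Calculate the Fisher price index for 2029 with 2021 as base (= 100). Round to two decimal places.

123.80

Laspeyres component (base-period weights):
ΣP(2029)Q(2021) = 2×78 + 17×15 + 8×88 = 156 + 255 + 704 = 1115
ΣP(2021)Q(2021) = 2×78 + 14×15 + 6×88 = 156 + 210 + 528 = 894
L = 1115 / 894 × 100 = 124.7204
Paasche component (current-period weights):
ΣP(2029)Q(2029) = 2×86 + 17×19 + 8×69 = 172 + 323 + 552 = 1047
ΣP(2021)Q(2029) = 2×86 + 14×19 + 6×69 = 172 + 266 + 414 = 852
P = 1047 / 852 × 100 = 122.8873
Fisher = √(L × P) = √(124.7204 × 122.8873) = 123.8004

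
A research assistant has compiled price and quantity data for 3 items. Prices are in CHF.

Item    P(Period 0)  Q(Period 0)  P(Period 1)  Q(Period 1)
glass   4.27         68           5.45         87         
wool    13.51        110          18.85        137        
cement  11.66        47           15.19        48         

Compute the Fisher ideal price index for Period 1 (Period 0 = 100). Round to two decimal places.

135.97

Laspeyres component (base-period weights):
ΣP(Period 1)Q(Period 0) = 5.45×68 + 18.85×110 + 15.19×47 = 370.6 + 2073.5 + 713.93 = 3158.03
ΣP(Period 0)Q(Period 0) = 4.27×68 + 13.51×110 + 11.66×47 = 290.36 + 1486.1 + 548.02 = 2324.48
L = 3158.03 / 2324.48 × 100 = 135.8596
Paasche component (current-period weights):
ΣP(Period 1)Q(Period 1) = 5.45×87 + 18.85×137 + 15.19×48 = 474.15 + 2582.45 + 729.12 = 3785.72
ΣP(Period 0)Q(Period 1) = 4.27×87 + 13.51×137 + 11.66×48 = 371.49 + 1850.87 + 559.68 = 2782.04
P = 3785.72 / 2782.04 × 100 = 136.0771
Fisher = √(L × P) = √(135.8596 × 136.0771) = 135.9683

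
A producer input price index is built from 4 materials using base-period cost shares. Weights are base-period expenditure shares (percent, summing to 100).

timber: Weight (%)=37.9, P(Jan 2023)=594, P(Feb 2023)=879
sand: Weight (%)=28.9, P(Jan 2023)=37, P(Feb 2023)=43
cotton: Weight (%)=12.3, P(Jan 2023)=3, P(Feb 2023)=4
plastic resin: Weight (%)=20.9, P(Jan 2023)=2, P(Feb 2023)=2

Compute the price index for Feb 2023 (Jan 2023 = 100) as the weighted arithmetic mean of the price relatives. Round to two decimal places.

126.97

timber: 37.9 × (879/594) = 37.9 × 1.479798 = 56.0843
sand: 28.9 × (43/37) = 28.9 × 1.162162 = 33.5865
cotton: 12.3 × (4/3) = 12.3 × 1.333333 = 16.4000
plastic resin: 20.9 × (2/2) = 20.9 × 1.000000 = 20.9000
Index = Σ wᵢ·(p₁ᵢ/p₀ᵢ) = 56.0843 + 33.5865 + 16.4000 + 20.9000 = 126.9708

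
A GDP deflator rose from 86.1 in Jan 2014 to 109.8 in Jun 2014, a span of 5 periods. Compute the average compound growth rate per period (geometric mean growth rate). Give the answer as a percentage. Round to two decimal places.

4.98%

Growth factor = (109.8/86.1)^(1/5) = (1.275261)^(1/5) = 1.049832
Growth rate = 1.049832 − 1 = 0.049832 = 4.9832%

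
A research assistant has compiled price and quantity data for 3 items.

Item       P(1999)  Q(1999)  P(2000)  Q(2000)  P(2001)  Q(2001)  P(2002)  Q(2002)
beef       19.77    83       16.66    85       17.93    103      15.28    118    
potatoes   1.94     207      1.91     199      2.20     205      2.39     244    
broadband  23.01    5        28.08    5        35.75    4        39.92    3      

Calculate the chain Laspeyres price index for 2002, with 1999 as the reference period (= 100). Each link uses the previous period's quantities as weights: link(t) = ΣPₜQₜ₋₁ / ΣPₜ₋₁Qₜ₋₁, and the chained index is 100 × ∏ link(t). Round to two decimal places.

89.54

Link 1999→2000:
ΣP(2000)Q(1999) = 16.66×83 + 1.91×207 + 28.08×5 = 1382.78 + 395.37 + 140.4 = 1918.55
ΣP(1999)Q(1999) = 19.77×83 + 1.94×207 + 23.01×5 = 1640.91 + 401.58 + 115.05 = 2157.54
link = 1918.55/2157.54 = 0.889230
Link 2000→2001:
ΣP(2001)Q(2000) = 17.93×85 + 2.20×199 + 35.75×5 = 1524.05 + 437.8 + 178.75 = 2140.6
ΣP(2000)Q(2000) = 16.66×85 + 1.91×199 + 28.08×5 = 1416.1 + 380.09 + 140.4 = 1936.59
link = 2140.6/1936.59 = 1.105345
Link 2001→2002:
ΣP(2002)Q(2001) = 15.28×103 + 2.39×205 + 39.92×4 = 1573.84 + 489.95 + 159.68 = 2223.47
ΣP(2001)Q(2001) = 17.93×103 + 2.20×205 + 35.75×4 = 1846.79 + 451 + 143 = 2440.79
link = 2223.47/2440.79 = 0.910963
Chained index = 100 × 0.889230 × 1.105345 × 0.910963 = 89.5391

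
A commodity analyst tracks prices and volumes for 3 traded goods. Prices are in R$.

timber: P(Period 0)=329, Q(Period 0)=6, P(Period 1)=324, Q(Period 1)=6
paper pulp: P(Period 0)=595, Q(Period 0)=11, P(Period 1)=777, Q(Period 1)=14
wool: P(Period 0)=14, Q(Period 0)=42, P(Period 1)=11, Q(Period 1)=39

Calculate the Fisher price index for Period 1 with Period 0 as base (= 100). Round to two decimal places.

Laspeyres component (base-period weights):
ΣP(Period 1)Q(Period 0) = 324×6 + 777×11 + 11×42 = 1944 + 8547 + 462 = 10953
ΣP(Period 0)Q(Period 0) = 329×6 + 595×11 + 14×42 = 1974 + 6545 + 588 = 9107
L = 10953 / 9107 × 100 = 120.2701
Paasche component (current-period weights):
ΣP(Period 1)Q(Period 1) = 324×6 + 777×14 + 11×39 = 1944 + 10878 + 429 = 13251
ΣP(Period 0)Q(Period 1) = 329×6 + 595×14 + 14×39 = 1974 + 8330 + 546 = 10850
P = 13251 / 10850 × 100 = 122.1290
Fisher = √(L × P) = √(120.2701 × 122.1290) = 121.1960

121.20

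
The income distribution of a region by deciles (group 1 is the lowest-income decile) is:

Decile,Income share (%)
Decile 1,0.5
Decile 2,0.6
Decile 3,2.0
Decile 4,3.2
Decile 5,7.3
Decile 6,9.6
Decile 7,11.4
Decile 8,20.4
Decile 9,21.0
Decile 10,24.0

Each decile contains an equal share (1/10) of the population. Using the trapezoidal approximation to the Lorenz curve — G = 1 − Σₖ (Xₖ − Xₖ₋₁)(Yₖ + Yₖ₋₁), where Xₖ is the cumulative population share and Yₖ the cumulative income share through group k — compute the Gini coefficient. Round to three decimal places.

Cumulative income shares Yₖ: 0.0050, 0.0110, 0.0310, 0.0630, 0.1360, 0.2320, 0.3460, 0.5500, 0.7600, 1.0000
Σ (Xₖ−Xₖ₋₁)(Yₖ+Yₖ₋₁) = (1/10)(0.0050+0.0000) + (1/10)(0.0110+0.0050) + (1/10)(0.0310+0.0110) + (1/10)(0.0630+0.0310) + (1/10)(0.1360+0.0630) + (1/10)(0.2320+0.1360) + (1/10)(0.3460+0.2320) + (1/10)(0.5500+0.3460) + (1/10)(0.7600+0.5500) + (1/10)(1.0000+0.7600)
  = 0.0005 + 0.0016 + 0.0042 + 0.0094 + 0.0199 + 0.0368 + 0.0578 + 0.0896 + 0.1310 + 0.1760 = 0.5268
G = 1 − 0.5268 = 0.4732

0.473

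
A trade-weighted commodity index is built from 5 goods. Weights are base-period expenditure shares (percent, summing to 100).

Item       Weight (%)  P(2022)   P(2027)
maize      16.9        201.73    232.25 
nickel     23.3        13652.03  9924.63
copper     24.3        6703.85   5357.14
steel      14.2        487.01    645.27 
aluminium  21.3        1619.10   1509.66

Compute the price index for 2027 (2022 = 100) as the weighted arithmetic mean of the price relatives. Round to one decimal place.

maize: 16.9 × (232.25/201.73) = 16.9 × 1.151291 = 19.4568
nickel: 23.3 × (9924.63/13652.03) = 23.3 × 0.726971 = 16.9384
copper: 24.3 × (5357.14/6703.85) = 24.3 × 0.799114 = 19.4185
steel: 14.2 × (645.27/487.01) = 14.2 × 1.324963 = 18.8145
aluminium: 21.3 × (1509.66/1619.10) = 21.3 × 0.932407 = 19.8603
Index = Σ wᵢ·(p₁ᵢ/p₀ᵢ) = 19.4568 + 16.9384 + 19.4185 + 18.8145 + 19.8603 = 94.4885

94.5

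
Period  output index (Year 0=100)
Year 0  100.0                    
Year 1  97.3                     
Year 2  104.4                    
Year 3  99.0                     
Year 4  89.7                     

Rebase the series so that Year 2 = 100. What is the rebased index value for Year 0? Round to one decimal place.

95.8

Rebased(Year 0) = 100.0 / 104.4 × 100 = 95.7854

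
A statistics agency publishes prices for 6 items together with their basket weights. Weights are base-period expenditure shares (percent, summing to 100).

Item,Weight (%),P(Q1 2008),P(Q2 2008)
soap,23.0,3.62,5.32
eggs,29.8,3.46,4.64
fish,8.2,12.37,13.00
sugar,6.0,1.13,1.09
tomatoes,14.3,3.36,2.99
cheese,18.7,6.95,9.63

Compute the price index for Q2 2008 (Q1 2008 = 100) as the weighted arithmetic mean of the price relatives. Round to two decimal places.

soap: 23.0 × (5.32/3.62) = 23.0 × 1.469613 = 33.8011
eggs: 29.8 × (4.64/3.46) = 29.8 × 1.341040 = 39.9630
fish: 8.2 × (13.00/12.37) = 8.2 × 1.050930 = 8.6176
sugar: 6.0 × (1.09/1.13) = 6.0 × 0.964602 = 5.7876
tomatoes: 14.3 × (2.99/3.36) = 14.3 × 0.889881 = 12.7253
cheese: 18.7 × (9.63/6.95) = 18.7 × 1.385612 = 25.9109
Index = Σ wᵢ·(p₁ᵢ/p₀ᵢ) = 33.8011 + 39.9630 + 8.6176 + 5.7876 + 12.7253 + 25.9109 = 126.8056

126.81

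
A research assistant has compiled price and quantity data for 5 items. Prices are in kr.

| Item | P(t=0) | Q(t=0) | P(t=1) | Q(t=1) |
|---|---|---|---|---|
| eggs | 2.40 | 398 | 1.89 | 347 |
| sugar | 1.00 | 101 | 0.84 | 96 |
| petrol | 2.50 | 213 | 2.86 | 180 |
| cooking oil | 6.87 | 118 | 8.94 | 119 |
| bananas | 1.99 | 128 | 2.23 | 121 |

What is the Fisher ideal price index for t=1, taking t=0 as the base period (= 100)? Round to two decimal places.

Laspeyres component (base-period weights):
ΣP(t=1)Q(t=0) = 1.89×398 + 0.84×101 + 2.86×213 + 8.94×118 + 2.23×128 = 752.22 + 84.84 + 609.18 + 1054.92 + 285.44 = 2786.6
ΣP(t=0)Q(t=0) = 2.40×398 + 1.00×101 + 2.50×213 + 6.87×118 + 1.99×128 = 955.2 + 101 + 532.5 + 810.66 + 254.72 = 2654.08
L = 2786.6 / 2654.08 × 100 = 104.9931
Paasche component (current-period weights):
ΣP(t=1)Q(t=1) = 1.89×347 + 0.84×96 + 2.86×180 + 8.94×119 + 2.23×121 = 655.83 + 80.64 + 514.8 + 1063.86 + 269.83 = 2584.96
ΣP(t=0)Q(t=1) = 2.40×347 + 1.00×96 + 2.50×180 + 6.87×119 + 1.99×121 = 832.8 + 96 + 450 + 817.53 + 240.79 = 2437.12
P = 2584.96 / 2437.12 × 100 = 106.0662
Fisher = √(L × P) = √(104.9931 × 106.0662) = 105.5283

105.53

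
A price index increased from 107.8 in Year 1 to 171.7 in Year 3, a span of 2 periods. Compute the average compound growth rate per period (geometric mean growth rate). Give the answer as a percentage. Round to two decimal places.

Growth factor = (171.7/107.8)^(1/2) = (1.592764)^(1/2) = 1.262048
Growth rate = 1.262048 − 1 = 0.262048 = 26.2048%

26.20%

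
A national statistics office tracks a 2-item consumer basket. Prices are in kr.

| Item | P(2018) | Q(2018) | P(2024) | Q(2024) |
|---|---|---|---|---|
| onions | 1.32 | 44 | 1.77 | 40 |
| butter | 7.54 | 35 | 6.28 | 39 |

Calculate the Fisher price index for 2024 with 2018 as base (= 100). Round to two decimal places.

Laspeyres component (base-period weights):
ΣP(2024)Q(2018) = 1.77×44 + 6.28×35 = 77.88 + 219.8 = 297.68
ΣP(2018)Q(2018) = 1.32×44 + 7.54×35 = 58.08 + 263.9 = 321.98
L = 297.68 / 321.98 × 100 = 92.4529
Paasche component (current-period weights):
ΣP(2024)Q(2024) = 1.77×40 + 6.28×39 = 70.8 + 244.92 = 315.72
ΣP(2018)Q(2024) = 1.32×40 + 7.54×39 = 52.8 + 294.06 = 346.86
P = 315.72 / 346.86 × 100 = 91.0223
Fisher = √(L × P) = √(92.4529 × 91.0223) = 91.7348

91.73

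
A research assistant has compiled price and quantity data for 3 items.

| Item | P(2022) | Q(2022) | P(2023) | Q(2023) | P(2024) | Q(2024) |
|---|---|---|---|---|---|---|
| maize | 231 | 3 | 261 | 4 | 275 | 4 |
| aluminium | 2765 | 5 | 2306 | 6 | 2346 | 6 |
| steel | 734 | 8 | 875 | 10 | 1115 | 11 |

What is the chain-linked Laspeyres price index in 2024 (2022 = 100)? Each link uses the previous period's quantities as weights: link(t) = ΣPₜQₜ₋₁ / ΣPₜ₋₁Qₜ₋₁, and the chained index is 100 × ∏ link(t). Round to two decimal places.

105.52

Link 2022→2023:
ΣP(2023)Q(2022) = 261×3 + 2306×5 + 875×8 = 783 + 11530 + 7000 = 19313
ΣP(2022)Q(2022) = 231×3 + 2765×5 + 734×8 = 693 + 13825 + 5872 = 20390
link = 19313/20390 = 0.947180
Link 2023→2024:
ΣP(2024)Q(2023) = 275×4 + 2346×6 + 1115×10 = 1100 + 14076 + 11150 = 26326
ΣP(2023)Q(2023) = 261×4 + 2306×6 + 875×10 = 1044 + 13836 + 8750 = 23630
link = 26326/23630 = 1.114092
Chained index = 100 × 0.947180 × 1.114092 = 105.5246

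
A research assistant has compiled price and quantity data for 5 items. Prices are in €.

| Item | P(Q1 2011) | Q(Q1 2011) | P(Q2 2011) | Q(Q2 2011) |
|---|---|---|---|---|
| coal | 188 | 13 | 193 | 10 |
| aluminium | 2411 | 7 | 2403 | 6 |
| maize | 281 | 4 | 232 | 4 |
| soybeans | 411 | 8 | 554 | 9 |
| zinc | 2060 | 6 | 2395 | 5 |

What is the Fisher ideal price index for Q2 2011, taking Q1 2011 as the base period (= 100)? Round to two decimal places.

Laspeyres component (base-period weights):
ΣP(Q2 2011)Q(Q1 2011) = 193×13 + 2403×7 + 232×4 + 554×8 + 2395×6 = 2509 + 16821 + 928 + 4432 + 14370 = 39060
ΣP(Q1 2011)Q(Q1 2011) = 188×13 + 2411×7 + 281×4 + 411×8 + 2060×6 = 2444 + 16877 + 1124 + 3288 + 12360 = 36093
L = 39060 / 36093 × 100 = 108.2204
Paasche component (current-period weights):
ΣP(Q2 2011)Q(Q2 2011) = 193×10 + 2403×6 + 232×4 + 554×9 + 2395×5 = 1930 + 14418 + 928 + 4986 + 11975 = 34237
ΣP(Q1 2011)Q(Q2 2011) = 188×10 + 2411×6 + 281×4 + 411×9 + 2060×5 = 1880 + 14466 + 1124 + 3699 + 10300 = 31469
P = 34237 / 31469 × 100 = 108.7960
Fisher = √(L × P) = √(108.2204 × 108.7960) = 108.5078

108.51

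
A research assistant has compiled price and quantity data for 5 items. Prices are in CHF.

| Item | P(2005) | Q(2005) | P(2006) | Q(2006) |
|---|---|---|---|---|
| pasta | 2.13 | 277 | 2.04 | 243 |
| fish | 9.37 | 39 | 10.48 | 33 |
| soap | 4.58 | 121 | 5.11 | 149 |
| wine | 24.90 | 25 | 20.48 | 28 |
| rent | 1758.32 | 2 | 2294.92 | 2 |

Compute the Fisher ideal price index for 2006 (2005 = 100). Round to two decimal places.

Laspeyres component (base-period weights):
ΣP(2006)Q(2005) = 2.04×277 + 10.48×39 + 5.11×121 + 20.48×25 + 2294.92×2 = 565.08 + 408.72 + 618.31 + 512 + 4589.84 = 6693.95
ΣP(2005)Q(2005) = 2.13×277 + 9.37×39 + 4.58×121 + 24.90×25 + 1758.32×2 = 590.01 + 365.43 + 554.18 + 622.5 + 3516.64 = 5648.76
L = 6693.95 / 5648.76 × 100 = 118.5030
Paasche component (current-period weights):
ΣP(2006)Q(2006) = 2.04×243 + 10.48×33 + 5.11×149 + 20.48×28 + 2294.92×2 = 495.72 + 345.84 + 761.39 + 573.44 + 4589.84 = 6766.23
ΣP(2005)Q(2006) = 2.13×243 + 9.37×33 + 4.58×149 + 24.90×28 + 1758.32×2 = 517.59 + 309.21 + 682.42 + 697.2 + 3516.64 = 5723.06
P = 6766.23 / 5723.06 × 100 = 118.2275
Fisher = √(L × P) = √(118.5030 × 118.2275) = 118.3652

118.37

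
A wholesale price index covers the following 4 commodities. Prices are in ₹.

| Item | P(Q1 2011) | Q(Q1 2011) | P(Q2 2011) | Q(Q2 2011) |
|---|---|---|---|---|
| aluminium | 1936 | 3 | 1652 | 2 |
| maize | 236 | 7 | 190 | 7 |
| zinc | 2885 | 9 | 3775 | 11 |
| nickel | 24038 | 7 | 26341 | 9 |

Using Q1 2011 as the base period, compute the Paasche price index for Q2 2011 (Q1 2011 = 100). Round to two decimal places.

111.68

Paasche price index uses current-period quantities as weights.
ΣP(Q2 2011)·Q(Q2 2011) = 1652×2 + 190×7 + 3775×11 + 26341×9 = 3304 + 1330 + 41525 + 237069 = 283228
ΣP(Q1 2011)·Q(Q2 2011) = 1936×2 + 236×7 + 2885×11 + 24038×9 = 3872 + 1652 + 31735 + 216342 = 253601
Index = 283228 / 253601 × 100 = 111.6825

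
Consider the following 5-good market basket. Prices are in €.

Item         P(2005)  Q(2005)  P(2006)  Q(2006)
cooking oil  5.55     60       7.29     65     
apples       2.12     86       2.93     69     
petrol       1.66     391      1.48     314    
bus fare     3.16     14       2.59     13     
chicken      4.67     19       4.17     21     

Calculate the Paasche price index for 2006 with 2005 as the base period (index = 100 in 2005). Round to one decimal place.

Paasche price index uses current-period quantities as weights.
ΣP(2006)·Q(2006) = 7.29×65 + 2.93×69 + 1.48×314 + 2.59×13 + 4.17×21 = 473.85 + 202.17 + 464.72 + 33.67 + 87.57 = 1261.98
ΣP(2005)·Q(2006) = 5.55×65 + 2.12×69 + 1.66×314 + 3.16×13 + 4.67×21 = 360.75 + 146.28 + 521.24 + 41.08 + 98.07 = 1167.42
Index = 1261.98 / 1167.42 × 100 = 108.0999

108.1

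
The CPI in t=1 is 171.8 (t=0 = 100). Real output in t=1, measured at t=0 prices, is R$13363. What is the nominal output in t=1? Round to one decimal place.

22957.6

Nominal = Real × (Index/100) = 13363 × (171.8/100)
        = 13363 × 1.718 = 22957.6340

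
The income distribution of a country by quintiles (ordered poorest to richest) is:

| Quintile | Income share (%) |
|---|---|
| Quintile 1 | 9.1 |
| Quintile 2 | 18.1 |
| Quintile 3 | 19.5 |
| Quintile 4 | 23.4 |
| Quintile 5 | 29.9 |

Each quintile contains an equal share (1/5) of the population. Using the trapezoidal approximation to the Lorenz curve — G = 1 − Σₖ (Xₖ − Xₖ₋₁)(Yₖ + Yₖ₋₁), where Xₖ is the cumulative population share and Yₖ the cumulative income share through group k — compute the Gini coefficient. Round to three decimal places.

Cumulative income shares Yₖ: 0.0910, 0.2720, 0.4670, 0.7010, 1.0000
Σ (Xₖ−Xₖ₋₁)(Yₖ+Yₖ₋₁) = (1/5)(0.0910+0.0000) + (1/5)(0.2720+0.0910) + (1/5)(0.4670+0.2720) + (1/5)(0.7010+0.4670) + (1/5)(1.0000+0.7010)
  = 0.0182 + 0.0726 + 0.1478 + 0.2336 + 0.3402 = 0.8124
G = 1 − 0.8124 = 0.1876

0.188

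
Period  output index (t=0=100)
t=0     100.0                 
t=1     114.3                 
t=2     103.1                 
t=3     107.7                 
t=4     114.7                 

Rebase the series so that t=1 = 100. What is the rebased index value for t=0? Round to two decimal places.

87.49

Rebased(t=0) = 100.0 / 114.3 × 100 = 87.4891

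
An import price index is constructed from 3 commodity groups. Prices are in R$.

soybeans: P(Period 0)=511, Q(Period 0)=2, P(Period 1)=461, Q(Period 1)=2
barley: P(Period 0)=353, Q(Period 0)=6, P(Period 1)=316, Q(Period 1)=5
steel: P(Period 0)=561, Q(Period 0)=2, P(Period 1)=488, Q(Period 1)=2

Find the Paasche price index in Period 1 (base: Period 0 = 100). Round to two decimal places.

88.97

Paasche price index uses current-period quantities as weights.
ΣP(Period 1)·Q(Period 1) = 461×2 + 316×5 + 488×2 = 922 + 1580 + 976 = 3478
ΣP(Period 0)·Q(Period 1) = 511×2 + 353×5 + 561×2 = 1022 + 1765 + 1122 = 3909
Index = 3478 / 3909 × 100 = 88.9742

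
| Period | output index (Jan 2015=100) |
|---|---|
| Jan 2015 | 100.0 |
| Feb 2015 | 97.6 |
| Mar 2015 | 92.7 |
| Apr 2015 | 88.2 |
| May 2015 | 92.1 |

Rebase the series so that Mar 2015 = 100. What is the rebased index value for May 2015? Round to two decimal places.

99.35

Rebased(May 2015) = 92.1 / 92.7 × 100 = 99.3528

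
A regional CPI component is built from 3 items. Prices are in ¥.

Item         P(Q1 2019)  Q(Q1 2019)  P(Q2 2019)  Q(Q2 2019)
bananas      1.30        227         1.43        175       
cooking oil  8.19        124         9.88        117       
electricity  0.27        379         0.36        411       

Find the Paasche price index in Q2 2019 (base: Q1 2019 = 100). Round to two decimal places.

Paasche price index uses current-period quantities as weights.
ΣP(Q2 2019)·Q(Q2 2019) = 1.43×175 + 9.88×117 + 0.36×411 = 250.25 + 1155.96 + 147.96 = 1554.17
ΣP(Q1 2019)·Q(Q2 2019) = 1.30×175 + 8.19×117 + 0.27×411 = 227.5 + 958.23 + 110.97 = 1296.7
Index = 1554.17 / 1296.7 × 100 = 119.8558

119.86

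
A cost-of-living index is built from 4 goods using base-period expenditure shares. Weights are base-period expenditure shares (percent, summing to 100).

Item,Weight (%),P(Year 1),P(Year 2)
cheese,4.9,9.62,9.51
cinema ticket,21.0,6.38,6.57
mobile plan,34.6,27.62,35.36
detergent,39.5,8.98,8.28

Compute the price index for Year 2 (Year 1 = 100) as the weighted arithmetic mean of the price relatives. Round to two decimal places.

107.19

cheese: 4.9 × (9.51/9.62) = 4.9 × 0.988565 = 4.8440
cinema ticket: 21.0 × (6.57/6.38) = 21.0 × 1.029781 = 21.6254
mobile plan: 34.6 × (35.36/27.62) = 34.6 × 1.280232 = 44.2960
detergent: 39.5 × (8.28/8.98) = 39.5 × 0.922049 = 36.4209
Index = Σ wᵢ·(p₁ᵢ/p₀ᵢ) = 4.8440 + 21.6254 + 44.2960 + 36.4209 = 107.1863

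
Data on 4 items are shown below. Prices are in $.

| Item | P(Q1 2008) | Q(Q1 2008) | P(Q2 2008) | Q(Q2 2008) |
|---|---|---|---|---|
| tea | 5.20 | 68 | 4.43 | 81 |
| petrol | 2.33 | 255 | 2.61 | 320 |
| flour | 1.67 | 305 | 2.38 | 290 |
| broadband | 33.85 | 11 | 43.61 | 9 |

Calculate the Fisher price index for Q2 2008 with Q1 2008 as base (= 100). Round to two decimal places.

Laspeyres component (base-period weights):
ΣP(Q2 2008)Q(Q1 2008) = 4.43×68 + 2.61×255 + 2.38×305 + 43.61×11 = 301.24 + 665.55 + 725.9 + 479.71 = 2172.4
ΣP(Q1 2008)Q(Q1 2008) = 5.20×68 + 2.33×255 + 1.67×305 + 33.85×11 = 353.6 + 594.15 + 509.35 + 372.35 = 1829.45
L = 2172.4 / 1829.45 × 100 = 118.7461
Paasche component (current-period weights):
ΣP(Q2 2008)Q(Q2 2008) = 4.43×81 + 2.61×320 + 2.38×290 + 43.61×9 = 358.83 + 835.2 + 690.2 + 392.49 = 2276.72
ΣP(Q1 2008)Q(Q2 2008) = 5.20×81 + 2.33×320 + 1.67×290 + 33.85×9 = 421.2 + 745.6 + 484.3 + 304.65 = 1955.75
P = 2276.72 / 1955.75 × 100 = 116.4116
Fisher = √(L × P) = √(118.7461 × 116.4116) = 117.5730

117.57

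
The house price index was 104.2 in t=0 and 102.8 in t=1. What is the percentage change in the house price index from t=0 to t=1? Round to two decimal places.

-1.34%

Change = (102.8 − 104.2) / 104.2 × 100
       = -1.4 / 104.2 × 100 = -1.3436%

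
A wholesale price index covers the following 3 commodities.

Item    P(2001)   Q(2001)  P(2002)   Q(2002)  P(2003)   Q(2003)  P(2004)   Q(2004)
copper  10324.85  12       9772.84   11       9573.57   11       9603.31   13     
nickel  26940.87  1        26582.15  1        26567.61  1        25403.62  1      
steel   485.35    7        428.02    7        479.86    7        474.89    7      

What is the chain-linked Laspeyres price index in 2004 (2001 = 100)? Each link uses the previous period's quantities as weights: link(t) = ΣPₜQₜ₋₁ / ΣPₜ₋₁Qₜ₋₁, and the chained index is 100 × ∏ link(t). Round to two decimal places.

93.33

Link 2001→2002:
ΣP(2002)Q(2001) = 9772.84×12 + 26582.15×1 + 428.02×7 = 117274.08 + 26582.15 + 2996.14 = 146852.37
ΣP(2001)Q(2001) = 10324.85×12 + 26940.87×1 + 485.35×7 = 123898.2 + 26940.87 + 3397.45 = 154236.52
link = 146852.37/154236.52 = 0.952125
Link 2002→2003:
ΣP(2003)Q(2002) = 9573.57×11 + 26567.61×1 + 479.86×7 = 105309.27 + 26567.61 + 3359.02 = 135235.9
ΣP(2002)Q(2002) = 9772.84×11 + 26582.15×1 + 428.02×7 = 107501.24 + 26582.15 + 2996.14 = 137079.53
link = 135235.9/137079.53 = 0.986551
Link 2003→2004:
ΣP(2004)Q(2003) = 9603.31×11 + 25403.62×1 + 474.89×7 = 105636.41 + 25403.62 + 3324.23 = 134364.26
ΣP(2003)Q(2003) = 9573.57×11 + 26567.61×1 + 479.86×7 = 105309.27 + 26567.61 + 3359.02 = 135235.9
link = 134364.26/135235.9 = 0.993555
Chained index = 100 × 0.952125 × 0.986551 × 0.993555 = 93.3265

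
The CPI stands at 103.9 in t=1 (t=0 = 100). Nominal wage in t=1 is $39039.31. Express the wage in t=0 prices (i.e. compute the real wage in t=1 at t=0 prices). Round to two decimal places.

37573.93

Real = Nominal ÷ (Index/100) = 39039.31 ÷ (103.9/100)
     = 39039.31 ÷ 1.039 = 37573.9269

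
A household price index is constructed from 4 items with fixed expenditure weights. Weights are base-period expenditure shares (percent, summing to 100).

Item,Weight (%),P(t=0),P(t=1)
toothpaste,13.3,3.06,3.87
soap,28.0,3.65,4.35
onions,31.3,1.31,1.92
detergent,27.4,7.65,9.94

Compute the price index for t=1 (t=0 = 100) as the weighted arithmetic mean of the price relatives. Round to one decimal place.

131.7

toothpaste: 13.3 × (3.87/3.06) = 13.3 × 1.264706 = 16.8206
soap: 28.0 × (4.35/3.65) = 28.0 × 1.191781 = 33.3699
onions: 31.3 × (1.92/1.31) = 31.3 × 1.465649 = 45.8748
detergent: 27.4 × (9.94/7.65) = 27.4 × 1.299346 = 35.6021
Index = Σ wᵢ·(p₁ᵢ/p₀ᵢ) = 16.8206 + 33.3699 + 45.8748 + 35.6021 = 131.6674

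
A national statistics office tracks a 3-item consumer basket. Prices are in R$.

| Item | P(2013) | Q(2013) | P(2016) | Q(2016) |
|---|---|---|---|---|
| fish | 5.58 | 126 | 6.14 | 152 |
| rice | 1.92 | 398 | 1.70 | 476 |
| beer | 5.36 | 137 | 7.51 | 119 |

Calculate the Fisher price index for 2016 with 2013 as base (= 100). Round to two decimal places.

Laspeyres component (base-period weights):
ΣP(2016)Q(2013) = 6.14×126 + 1.70×398 + 7.51×137 = 773.64 + 676.6 + 1028.87 = 2479.11
ΣP(2013)Q(2013) = 5.58×126 + 1.92×398 + 5.36×137 = 703.08 + 764.16 + 734.32 = 2201.56
L = 2479.11 / 2201.56 × 100 = 112.6070
Paasche component (current-period weights):
ΣP(2016)Q(2016) = 6.14×152 + 1.70×476 + 7.51×119 = 933.28 + 809.2 + 893.69 = 2636.17
ΣP(2013)Q(2016) = 5.58×152 + 1.92×476 + 5.36×119 = 848.16 + 913.92 + 637.84 = 2399.92
P = 2636.17 / 2399.92 × 100 = 109.8441
Fisher = √(L × P) = √(112.6070 × 109.8441) = 111.2169

111.22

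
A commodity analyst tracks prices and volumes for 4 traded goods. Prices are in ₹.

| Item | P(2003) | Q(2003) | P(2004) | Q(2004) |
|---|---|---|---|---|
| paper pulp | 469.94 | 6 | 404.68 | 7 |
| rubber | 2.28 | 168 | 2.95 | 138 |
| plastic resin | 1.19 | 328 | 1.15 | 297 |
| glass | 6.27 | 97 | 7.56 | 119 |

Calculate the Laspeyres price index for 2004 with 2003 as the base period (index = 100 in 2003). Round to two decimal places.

96.03

Laspeyres price index uses base-period quantities as weights.
ΣP(2004)·Q(2003) = 404.68×6 + 2.95×168 + 1.15×328 + 7.56×97 = 2428.08 + 495.6 + 377.2 + 733.32 = 4034.2
ΣP(2003)·Q(2003) = 469.94×6 + 2.28×168 + 1.19×328 + 6.27×97 = 2819.64 + 383.04 + 390.32 + 608.19 = 4201.19
Index = 4034.2 / 4201.19 × 100 = 96.0252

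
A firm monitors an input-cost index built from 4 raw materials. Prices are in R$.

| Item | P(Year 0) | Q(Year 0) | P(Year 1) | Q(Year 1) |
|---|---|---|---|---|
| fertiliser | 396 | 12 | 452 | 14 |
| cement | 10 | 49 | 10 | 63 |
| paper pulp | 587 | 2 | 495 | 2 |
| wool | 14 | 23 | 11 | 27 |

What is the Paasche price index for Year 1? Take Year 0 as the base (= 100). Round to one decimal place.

106.7

Paasche price index uses current-period quantities as weights.
ΣP(Year 1)·Q(Year 1) = 452×14 + 10×63 + 495×2 + 11×27 = 6328 + 630 + 990 + 297 = 8245
ΣP(Year 0)·Q(Year 1) = 396×14 + 10×63 + 587×2 + 14×27 = 5544 + 630 + 1174 + 378 = 7726
Index = 8245 / 7726 × 100 = 106.7176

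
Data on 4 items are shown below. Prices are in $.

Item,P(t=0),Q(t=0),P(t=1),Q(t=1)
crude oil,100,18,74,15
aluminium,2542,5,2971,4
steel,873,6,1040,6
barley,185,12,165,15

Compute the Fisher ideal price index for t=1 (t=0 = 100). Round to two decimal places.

110.70

Laspeyres component (base-period weights):
ΣP(t=1)Q(t=0) = 74×18 + 2971×5 + 1040×6 + 165×12 = 1332 + 14855 + 6240 + 1980 = 24407
ΣP(t=0)Q(t=0) = 100×18 + 2542×5 + 873×6 + 185×12 = 1800 + 12710 + 5238 + 2220 = 21968
L = 24407 / 21968 × 100 = 111.1025
Paasche component (current-period weights):
ΣP(t=1)Q(t=1) = 74×15 + 2971×4 + 1040×6 + 165×15 = 1110 + 11884 + 6240 + 2475 = 21709
ΣP(t=0)Q(t=1) = 100×15 + 2542×4 + 873×6 + 185×15 = 1500 + 10168 + 5238 + 2775 = 19681
P = 21709 / 19681 × 100 = 110.3044
Fisher = √(L × P) = √(111.1025 × 110.3044) = 110.7027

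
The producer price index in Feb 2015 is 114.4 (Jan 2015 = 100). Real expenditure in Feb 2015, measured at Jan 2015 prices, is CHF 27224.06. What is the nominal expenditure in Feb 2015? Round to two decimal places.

31144.32

Nominal = Real × (Index/100) = 27224.06 × (114.4/100)
        = 27224.06 × 1.144 = 31144.3246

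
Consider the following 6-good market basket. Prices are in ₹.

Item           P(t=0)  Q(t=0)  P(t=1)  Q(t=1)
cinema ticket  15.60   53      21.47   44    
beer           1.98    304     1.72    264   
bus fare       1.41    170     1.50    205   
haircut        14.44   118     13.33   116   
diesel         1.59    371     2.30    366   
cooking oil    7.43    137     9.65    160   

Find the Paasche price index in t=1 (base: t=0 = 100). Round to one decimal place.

114.0

Paasche price index uses current-period quantities as weights.
ΣP(t=1)·Q(t=1) = 21.47×44 + 1.72×264 + 1.50×205 + 13.33×116 + 2.30×366 + 9.65×160 = 944.68 + 454.08 + 307.5 + 1546.28 + 841.8 + 1544 = 5638.34
ΣP(t=0)·Q(t=1) = 15.60×44 + 1.98×264 + 1.41×205 + 14.44×116 + 1.59×366 + 7.43×160 = 686.4 + 522.72 + 289.05 + 1675.04 + 581.94 + 1188.8 = 4943.95
Index = 5638.34 / 4943.95 × 100 = 114.0452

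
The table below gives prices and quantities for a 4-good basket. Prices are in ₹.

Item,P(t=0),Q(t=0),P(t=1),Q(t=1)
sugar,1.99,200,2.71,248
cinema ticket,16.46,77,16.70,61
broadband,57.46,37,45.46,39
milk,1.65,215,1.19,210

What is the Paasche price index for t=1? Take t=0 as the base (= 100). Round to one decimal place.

Paasche price index uses current-period quantities as weights.
ΣP(t=1)·Q(t=1) = 2.71×248 + 16.70×61 + 45.46×39 + 1.19×210 = 672.08 + 1018.7 + 1772.94 + 249.9 = 3713.62
ΣP(t=0)·Q(t=1) = 1.99×248 + 16.46×61 + 57.46×39 + 1.65×210 = 493.52 + 1004.06 + 2240.94 + 346.5 = 4085.02
Index = 3713.62 / 4085.02 × 100 = 90.9082

90.9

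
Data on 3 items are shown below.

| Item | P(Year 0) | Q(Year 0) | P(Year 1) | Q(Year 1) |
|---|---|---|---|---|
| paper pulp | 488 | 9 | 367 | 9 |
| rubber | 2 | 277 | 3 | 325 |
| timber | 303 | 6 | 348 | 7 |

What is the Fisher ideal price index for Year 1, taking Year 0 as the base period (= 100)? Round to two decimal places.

92.86

Laspeyres component (base-period weights):
ΣP(Year 1)Q(Year 0) = 367×9 + 3×277 + 348×6 = 3303 + 831 + 2088 = 6222
ΣP(Year 0)Q(Year 0) = 488×9 + 2×277 + 303×6 = 4392 + 554 + 1818 = 6764
L = 6222 / 6764 × 100 = 91.9870
Paasche component (current-period weights):
ΣP(Year 1)Q(Year 1) = 367×9 + 3×325 + 348×7 = 3303 + 975 + 2436 = 6714
ΣP(Year 0)Q(Year 1) = 488×9 + 2×325 + 303×7 = 4392 + 650 + 2121 = 7163
P = 6714 / 7163 × 100 = 93.7317
Fisher = √(L × P) = √(91.9870 × 93.7317) = 92.8552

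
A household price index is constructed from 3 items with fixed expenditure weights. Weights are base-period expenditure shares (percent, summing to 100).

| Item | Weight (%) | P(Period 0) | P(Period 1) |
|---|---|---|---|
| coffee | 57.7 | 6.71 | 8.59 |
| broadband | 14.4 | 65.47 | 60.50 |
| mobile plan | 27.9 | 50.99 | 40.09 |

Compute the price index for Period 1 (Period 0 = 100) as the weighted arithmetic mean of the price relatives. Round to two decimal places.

109.11

coffee: 57.7 × (8.59/6.71) = 57.7 × 1.280179 = 73.8663
broadband: 14.4 × (60.50/65.47) = 14.4 × 0.924087 = 13.3069
mobile plan: 27.9 × (40.09/50.99) = 27.9 × 0.786233 = 21.9359
Index = Σ wᵢ·(p₁ᵢ/p₀ᵢ) = 73.8663 + 13.3069 + 21.9359 = 109.1091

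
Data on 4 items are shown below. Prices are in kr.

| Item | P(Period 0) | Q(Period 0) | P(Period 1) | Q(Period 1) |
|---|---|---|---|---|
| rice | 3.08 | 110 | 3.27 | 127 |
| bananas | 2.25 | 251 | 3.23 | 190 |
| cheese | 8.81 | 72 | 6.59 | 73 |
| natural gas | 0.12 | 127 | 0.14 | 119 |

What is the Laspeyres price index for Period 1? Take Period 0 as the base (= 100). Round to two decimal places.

107.06

Laspeyres price index uses base-period quantities as weights.
ΣP(Period 1)·Q(Period 0) = 3.27×110 + 3.23×251 + 6.59×72 + 0.14×127 = 359.7 + 810.73 + 474.48 + 17.78 = 1662.69
ΣP(Period 0)·Q(Period 0) = 3.08×110 + 2.25×251 + 8.81×72 + 0.12×127 = 338.8 + 564.75 + 634.32 + 15.24 = 1553.11
Index = 1662.69 / 1553.11 × 100 = 107.0555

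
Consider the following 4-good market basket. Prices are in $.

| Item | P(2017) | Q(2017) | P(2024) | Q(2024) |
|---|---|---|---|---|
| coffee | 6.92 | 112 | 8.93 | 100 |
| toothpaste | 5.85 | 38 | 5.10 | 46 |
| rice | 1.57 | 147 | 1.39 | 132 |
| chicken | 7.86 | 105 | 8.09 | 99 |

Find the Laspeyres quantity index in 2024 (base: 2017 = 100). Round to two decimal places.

94.79

Laspeyres quantity index uses base-period prices as weights.
ΣP(2017)·Q(2024) = 6.92×100 + 5.85×46 + 1.57×132 + 7.86×99 = 692 + 269.1 + 207.24 + 778.14 = 1946.48
ΣP(2017)·Q(2017) = 6.92×112 + 5.85×38 + 1.57×147 + 7.86×105 = 775.04 + 222.3 + 230.79 + 825.3 = 2053.43
Index = 1946.48 / 2053.43 × 100 = 94.7916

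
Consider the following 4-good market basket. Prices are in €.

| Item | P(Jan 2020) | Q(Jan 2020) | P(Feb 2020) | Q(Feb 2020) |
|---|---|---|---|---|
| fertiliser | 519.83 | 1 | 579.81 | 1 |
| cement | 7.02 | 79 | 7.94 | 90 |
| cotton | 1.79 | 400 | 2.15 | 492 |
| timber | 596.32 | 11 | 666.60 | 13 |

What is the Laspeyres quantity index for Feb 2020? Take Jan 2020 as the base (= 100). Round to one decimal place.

117.2

Laspeyres quantity index uses base-period prices as weights.
ΣP(Jan 2020)·Q(Feb 2020) = 519.83×1 + 7.02×90 + 1.79×492 + 596.32×13 = 519.83 + 631.8 + 880.68 + 7752.16 = 9784.47
ΣP(Jan 2020)·Q(Jan 2020) = 519.83×1 + 7.02×79 + 1.79×400 + 596.32×11 = 519.83 + 554.58 + 716 + 6559.52 = 8349.93
Index = 9784.47 / 8349.93 × 100 = 117.1803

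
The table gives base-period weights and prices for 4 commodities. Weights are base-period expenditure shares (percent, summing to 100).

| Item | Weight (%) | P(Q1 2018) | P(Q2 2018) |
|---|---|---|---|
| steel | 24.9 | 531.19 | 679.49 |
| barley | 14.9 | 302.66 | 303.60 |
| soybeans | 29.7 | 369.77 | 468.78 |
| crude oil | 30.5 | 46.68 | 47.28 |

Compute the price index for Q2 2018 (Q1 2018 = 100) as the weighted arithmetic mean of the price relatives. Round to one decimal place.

115.3

steel: 24.9 × (679.49/531.19) = 24.9 × 1.279184 = 31.8517
barley: 14.9 × (303.60/302.66) = 14.9 × 1.003106 = 14.9463
soybeans: 29.7 × (468.78/369.77) = 29.7 × 1.267761 = 37.6525
crude oil: 30.5 × (47.28/46.68) = 30.5 × 1.012853 = 30.8920
Index = Σ wᵢ·(p₁ᵢ/p₀ᵢ) = 31.8517 + 14.9463 + 37.6525 + 30.8920 = 115.3425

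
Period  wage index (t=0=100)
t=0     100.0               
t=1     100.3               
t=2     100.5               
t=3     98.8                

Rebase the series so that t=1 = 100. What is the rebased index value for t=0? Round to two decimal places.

Rebased(t=0) = 100.0 / 100.3 × 100 = 99.7009

99.70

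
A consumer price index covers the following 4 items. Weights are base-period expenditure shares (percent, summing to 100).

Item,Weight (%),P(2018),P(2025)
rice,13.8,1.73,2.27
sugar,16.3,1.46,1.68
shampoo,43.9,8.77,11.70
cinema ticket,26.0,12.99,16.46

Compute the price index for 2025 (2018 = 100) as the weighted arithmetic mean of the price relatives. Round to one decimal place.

128.4

rice: 13.8 × (2.27/1.73) = 13.8 × 1.312139 = 18.1075
sugar: 16.3 × (1.68/1.46) = 16.3 × 1.150685 = 18.7562
shampoo: 43.9 × (11.70/8.77) = 43.9 × 1.334094 = 58.5667
cinema ticket: 26.0 × (16.46/12.99) = 26.0 × 1.267129 = 32.9453
Index = Σ wᵢ·(p₁ᵢ/p₀ᵢ) = 18.1075 + 18.7562 + 58.5667 + 32.9453 = 128.3757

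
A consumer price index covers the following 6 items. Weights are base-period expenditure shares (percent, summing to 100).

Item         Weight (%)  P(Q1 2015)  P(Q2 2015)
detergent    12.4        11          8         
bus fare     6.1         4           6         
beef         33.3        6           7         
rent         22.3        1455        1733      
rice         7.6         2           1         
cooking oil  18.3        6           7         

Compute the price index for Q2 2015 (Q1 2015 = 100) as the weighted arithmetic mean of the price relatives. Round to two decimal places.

108.73

detergent: 12.4 × (8/11) = 12.4 × 0.727273 = 9.0182
bus fare: 6.1 × (6/4) = 6.1 × 1.500000 = 9.1500
beef: 33.3 × (7/6) = 33.3 × 1.166667 = 38.8500
rent: 22.3 × (1733/1455) = 22.3 × 1.191065 = 26.5608
rice: 7.6 × (1/2) = 7.6 × 0.500000 = 3.8000
cooking oil: 18.3 × (7/6) = 18.3 × 1.166667 = 21.3500
Index = Σ wᵢ·(p₁ᵢ/p₀ᵢ) = 9.0182 + 9.1500 + 38.8500 + 26.5608 + 3.8000 + 21.3500 = 108.7289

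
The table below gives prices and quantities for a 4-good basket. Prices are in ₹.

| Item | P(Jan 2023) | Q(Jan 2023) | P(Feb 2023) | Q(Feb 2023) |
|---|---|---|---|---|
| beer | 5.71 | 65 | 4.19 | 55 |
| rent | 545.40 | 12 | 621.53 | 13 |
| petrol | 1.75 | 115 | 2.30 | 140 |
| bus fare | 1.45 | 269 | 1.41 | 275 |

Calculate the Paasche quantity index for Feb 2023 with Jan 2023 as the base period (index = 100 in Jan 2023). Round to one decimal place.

107.7

Paasche quantity index uses current-period prices as weights.
ΣP(Feb 2023)·Q(Feb 2023) = 4.19×55 + 621.53×13 + 2.30×140 + 1.41×275 = 230.45 + 8079.89 + 322 + 387.75 = 9020.09
ΣP(Feb 2023)·Q(Jan 2023) = 4.19×65 + 621.53×12 + 2.30×115 + 1.41×269 = 272.35 + 7458.36 + 264.5 + 379.29 = 8374.5
Index = 9020.09 / 8374.5 × 100 = 107.7090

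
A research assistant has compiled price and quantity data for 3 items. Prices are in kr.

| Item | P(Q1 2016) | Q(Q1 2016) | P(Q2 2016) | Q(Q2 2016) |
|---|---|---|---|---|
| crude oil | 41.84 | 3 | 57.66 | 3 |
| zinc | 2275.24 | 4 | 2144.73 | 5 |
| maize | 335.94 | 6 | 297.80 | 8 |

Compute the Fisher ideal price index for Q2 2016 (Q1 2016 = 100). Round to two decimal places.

93.66

Laspeyres component (base-period weights):
ΣP(Q2 2016)Q(Q1 2016) = 57.66×3 + 2144.73×4 + 297.80×6 = 172.98 + 8578.92 + 1786.8 = 10538.7
ΣP(Q1 2016)Q(Q1 2016) = 41.84×3 + 2275.24×4 + 335.94×6 = 125.52 + 9100.96 + 2015.64 = 11242.12
L = 10538.7 / 11242.12 × 100 = 93.7430
Paasche component (current-period weights):
ΣP(Q2 2016)Q(Q2 2016) = 57.66×3 + 2144.73×5 + 297.80×8 = 172.98 + 10723.65 + 2382.4 = 13279.03
ΣP(Q1 2016)Q(Q2 2016) = 41.84×3 + 2275.24×5 + 335.94×8 = 125.52 + 11376.2 + 2687.52 = 14189.24
P = 13279.03 / 14189.24 × 100 = 93.5852
Fisher = √(L × P) = √(93.7430 × 93.5852) = 93.6641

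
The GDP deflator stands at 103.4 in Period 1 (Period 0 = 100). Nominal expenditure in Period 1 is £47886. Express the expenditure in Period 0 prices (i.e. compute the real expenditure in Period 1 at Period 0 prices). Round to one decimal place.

Real = Nominal ÷ (Index/100) = 47886 ÷ (103.4/100)
     = 47886 ÷ 1.034 = 46311.4120

46311.4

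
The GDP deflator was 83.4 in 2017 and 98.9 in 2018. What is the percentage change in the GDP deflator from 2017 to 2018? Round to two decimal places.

Change = (98.9 − 83.4) / 83.4 × 100
       = 15.5 / 83.4 × 100 = 18.5851%

18.59%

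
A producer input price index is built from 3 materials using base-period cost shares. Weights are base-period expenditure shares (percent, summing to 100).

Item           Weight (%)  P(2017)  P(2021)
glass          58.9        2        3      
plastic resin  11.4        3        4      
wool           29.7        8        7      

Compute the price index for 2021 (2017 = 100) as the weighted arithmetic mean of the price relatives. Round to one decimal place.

129.5

glass: 58.9 × (3/2) = 58.9 × 1.500000 = 88.3500
plastic resin: 11.4 × (4/3) = 11.4 × 1.333333 = 15.2000
wool: 29.7 × (7/8) = 29.7 × 0.875000 = 25.9875
Index = Σ wᵢ·(p₁ᵢ/p₀ᵢ) = 88.3500 + 15.2000 + 25.9875 = 129.5375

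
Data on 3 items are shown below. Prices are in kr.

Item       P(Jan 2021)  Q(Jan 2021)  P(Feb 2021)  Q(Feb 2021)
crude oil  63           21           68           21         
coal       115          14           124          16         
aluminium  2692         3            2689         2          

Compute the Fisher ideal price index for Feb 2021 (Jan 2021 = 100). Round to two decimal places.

Laspeyres component (base-period weights):
ΣP(Feb 2021)Q(Jan 2021) = 68×21 + 124×14 + 2689×3 = 1428 + 1736 + 8067 = 11231
ΣP(Jan 2021)Q(Jan 2021) = 63×21 + 115×14 + 2692×3 = 1323 + 1610 + 8076 = 11009
L = 11231 / 11009 × 100 = 102.0165
Paasche component (current-period weights):
ΣP(Feb 2021)Q(Feb 2021) = 68×21 + 124×16 + 2689×2 = 1428 + 1984 + 5378 = 8790
ΣP(Jan 2021)Q(Feb 2021) = 63×21 + 115×16 + 2692×2 = 1323 + 1840 + 5384 = 8547
P = 8790 / 8547 × 100 = 102.8431
Fisher = √(L × P) = √(102.0165 × 102.8431) = 102.4290

102.43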